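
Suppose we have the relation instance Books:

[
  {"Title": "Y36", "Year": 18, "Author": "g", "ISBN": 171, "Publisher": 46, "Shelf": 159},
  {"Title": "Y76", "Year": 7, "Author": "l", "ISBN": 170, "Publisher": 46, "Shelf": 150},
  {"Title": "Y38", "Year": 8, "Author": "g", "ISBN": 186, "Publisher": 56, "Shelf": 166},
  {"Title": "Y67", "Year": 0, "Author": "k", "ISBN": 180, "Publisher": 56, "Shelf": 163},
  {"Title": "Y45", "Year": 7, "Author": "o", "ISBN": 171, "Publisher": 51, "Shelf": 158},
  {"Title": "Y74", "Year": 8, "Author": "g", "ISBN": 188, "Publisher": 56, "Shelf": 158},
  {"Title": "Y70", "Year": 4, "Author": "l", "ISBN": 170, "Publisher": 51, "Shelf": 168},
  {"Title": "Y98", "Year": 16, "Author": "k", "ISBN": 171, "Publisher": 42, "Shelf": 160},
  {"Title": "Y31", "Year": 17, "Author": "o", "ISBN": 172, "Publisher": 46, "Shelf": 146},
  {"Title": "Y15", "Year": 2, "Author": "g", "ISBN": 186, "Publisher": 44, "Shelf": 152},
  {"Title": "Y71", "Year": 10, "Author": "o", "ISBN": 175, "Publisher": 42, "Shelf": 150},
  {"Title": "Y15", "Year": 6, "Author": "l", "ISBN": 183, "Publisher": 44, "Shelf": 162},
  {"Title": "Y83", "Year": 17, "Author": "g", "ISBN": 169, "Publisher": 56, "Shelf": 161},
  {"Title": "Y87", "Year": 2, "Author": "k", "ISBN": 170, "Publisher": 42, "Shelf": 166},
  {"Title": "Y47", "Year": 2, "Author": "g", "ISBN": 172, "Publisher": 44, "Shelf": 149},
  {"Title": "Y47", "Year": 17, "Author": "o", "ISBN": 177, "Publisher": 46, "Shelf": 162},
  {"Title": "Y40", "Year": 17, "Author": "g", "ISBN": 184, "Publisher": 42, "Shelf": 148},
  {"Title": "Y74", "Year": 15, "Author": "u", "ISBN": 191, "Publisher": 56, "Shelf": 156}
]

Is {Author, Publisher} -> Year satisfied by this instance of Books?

(Author=g, Publisher=46): 1 row → Year = 18 ✓
(Author=l, Publisher=46): 1 row → Year = 7 ✓
(Author=g, Publisher=56): 3 rows → Year takes values {8, 17} — violation
(Author=k, Publisher=56): 1 row → Year = 0 ✓
(Author=o, Publisher=51): 1 row → Year = 7 ✓
(Author=l, Publisher=51): 1 row → Year = 4 ✓
(Author=k, Publisher=42): 2 rows → Year takes values {16, 2} — violation
(Author=o, Publisher=46): 2 rows → Year = 17, 17 ✓
(Author=g, Publisher=44): 2 rows → Year = 2, 2 ✓
(Author=o, Publisher=42): 1 row → Year = 10 ✓
(Author=l, Publisher=44): 1 row → Year = 6 ✓
(Author=g, Publisher=42): 1 row → Year = 17 ✓
(Author=u, Publisher=56): 1 row → Year = 15 ✓
Two rows agree on {Author, Publisher} but differ on Year, so {Author, Publisher} -> Year does not hold.

No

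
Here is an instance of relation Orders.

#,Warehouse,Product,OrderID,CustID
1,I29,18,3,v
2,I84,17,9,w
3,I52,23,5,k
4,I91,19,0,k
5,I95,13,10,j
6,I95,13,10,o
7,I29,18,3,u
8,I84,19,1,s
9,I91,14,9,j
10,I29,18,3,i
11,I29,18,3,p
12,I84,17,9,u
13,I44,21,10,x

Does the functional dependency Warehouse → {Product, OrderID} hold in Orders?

Warehouse=I29: rows 1, 7, 10, 11 → {Product,OrderID} = (18, 3), (18, 3), (18, 3), (18, 3) ✓
Warehouse=I84: rows 2, 8, 12 → {Product,OrderID} takes values {(17, 9), (19, 1)} — violation
Warehouse=I52: row 3 → {Product,OrderID} = (23, 5) ✓
Warehouse=I91: rows 4, 9 → {Product,OrderID} takes values {(19, 0), (14, 9)} — violation
Warehouse=I95: rows 5, 6 → {Product,OrderID} = (13, 10), (13, 10) ✓
Warehouse=I44: row 13 → {Product,OrderID} = (21, 10) ✓
Two rows agree on Warehouse but differ on {Product, OrderID}, so Warehouse → {Product, OrderID} does not hold.

No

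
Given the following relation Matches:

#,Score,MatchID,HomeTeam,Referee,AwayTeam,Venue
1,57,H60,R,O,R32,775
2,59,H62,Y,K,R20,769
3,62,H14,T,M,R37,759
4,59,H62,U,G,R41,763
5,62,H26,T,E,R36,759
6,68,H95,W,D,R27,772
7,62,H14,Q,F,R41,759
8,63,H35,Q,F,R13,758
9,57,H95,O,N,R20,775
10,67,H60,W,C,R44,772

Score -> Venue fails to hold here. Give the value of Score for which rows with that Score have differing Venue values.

Score=57: rows 1, 9 → Venue = 775, 775 ✓
Score=59: rows 2, 4 → Venue takes values {769, 763} — violation
Score=62: rows 3, 5, 7 → Venue = 759, 759, 759 ✓
Score=68: row 6 → Venue = 772 ✓
Score=63: row 8 → Venue = 758 ✓
Score=67: row 10 → Venue = 772 ✓
The only Score value with inconsistent Venue is Score=59.

59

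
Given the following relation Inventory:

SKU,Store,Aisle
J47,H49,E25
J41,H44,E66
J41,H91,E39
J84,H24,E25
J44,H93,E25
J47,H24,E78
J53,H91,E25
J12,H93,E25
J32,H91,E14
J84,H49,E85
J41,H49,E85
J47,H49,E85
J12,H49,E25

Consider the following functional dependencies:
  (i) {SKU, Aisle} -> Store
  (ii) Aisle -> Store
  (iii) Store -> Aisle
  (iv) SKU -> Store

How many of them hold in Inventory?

0

(i) {SKU, Aisle} -> Store: (SKU=J12, Aisle=E25): 2 rows → Store takes values {H93, H49} — violation — fails.
(ii) Aisle -> Store: Aisle=E25: 6 rows → Store takes values {H49, H24, H93, H91} — violation — fails.
(iii) Store -> Aisle: Store=H49: 5 rows → Aisle takes values {E25, E85} — violation; Store=H91: 3 rows → Aisle takes values {E39, E25, E14} — violation; Store=H24: 2 rows → Aisle takes values {E25, E78} — violation — fails.
(iv) SKU -> Store: SKU=J47: 3 rows → Store takes values {H49, H24} — violation; SKU=J41: 3 rows → Store takes values {H44, H91, H49} — violation; SKU=J84: 2 rows → Store takes values {H24, H49} — violation; SKU=J12: 2 rows → Store takes values {H93, H49} — violation — fails.
None of the 4 dependencies hold.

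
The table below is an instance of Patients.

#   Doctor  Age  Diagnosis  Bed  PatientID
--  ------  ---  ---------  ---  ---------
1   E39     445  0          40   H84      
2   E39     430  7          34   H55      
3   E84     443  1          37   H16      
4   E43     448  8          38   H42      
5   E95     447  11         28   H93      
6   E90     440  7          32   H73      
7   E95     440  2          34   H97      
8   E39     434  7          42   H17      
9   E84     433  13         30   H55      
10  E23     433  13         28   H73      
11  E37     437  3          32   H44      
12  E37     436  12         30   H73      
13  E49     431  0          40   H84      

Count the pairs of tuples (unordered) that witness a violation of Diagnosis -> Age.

4

Diagnosis=0: violating pairs (1,13) — 1 pair.
Diagnosis=7: violating pairs (2,6), (2,8), (6,8) — 3 pairs.
Diagnosis=13: all 2 rows agree on Age — 0 pairs.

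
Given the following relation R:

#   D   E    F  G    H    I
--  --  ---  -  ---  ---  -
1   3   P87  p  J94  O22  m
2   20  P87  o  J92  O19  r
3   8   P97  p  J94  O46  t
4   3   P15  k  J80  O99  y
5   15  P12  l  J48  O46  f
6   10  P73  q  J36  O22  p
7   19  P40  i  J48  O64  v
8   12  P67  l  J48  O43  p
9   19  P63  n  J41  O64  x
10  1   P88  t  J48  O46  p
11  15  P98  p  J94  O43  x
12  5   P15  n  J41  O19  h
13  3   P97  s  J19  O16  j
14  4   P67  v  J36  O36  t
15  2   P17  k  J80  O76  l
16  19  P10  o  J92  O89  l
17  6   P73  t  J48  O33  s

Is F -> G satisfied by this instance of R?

F=p: rows 1, 3, 11 → G = J94, J94, J94 ✓
F=o: rows 2, 16 → G = J92, J92 ✓
F=k: rows 4, 15 → G = J80, J80 ✓
F=l: rows 5, 8 → G = J48, J48 ✓
F=q: row 6 → G = J36 ✓
F=i: row 7 → G = J48 ✓
F=n: rows 9, 12 → G = J41, J41 ✓
F=t: rows 10, 17 → G = J48, J48 ✓
F=s: row 13 → G = J19 ✓
F=v: row 14 → G = J36 ✓
Every F value is associated with a single G value, so F -> G holds.

Yes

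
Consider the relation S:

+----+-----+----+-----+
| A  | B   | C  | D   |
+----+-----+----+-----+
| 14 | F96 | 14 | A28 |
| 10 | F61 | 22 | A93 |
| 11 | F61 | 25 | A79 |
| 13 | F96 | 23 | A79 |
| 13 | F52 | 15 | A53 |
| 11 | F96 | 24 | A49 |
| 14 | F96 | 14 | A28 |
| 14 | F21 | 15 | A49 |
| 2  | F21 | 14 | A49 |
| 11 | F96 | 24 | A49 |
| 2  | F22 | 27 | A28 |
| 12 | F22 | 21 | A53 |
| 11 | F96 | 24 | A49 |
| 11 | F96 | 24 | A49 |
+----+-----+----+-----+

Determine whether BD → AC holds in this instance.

(B=F96, D=A28): 2 rows → {A,C} = (14, 14), (14, 14) ✓
(B=F61, D=A93): 1 row → {A,C} = (10, 22) ✓
(B=F61, D=A79): 1 row → {A,C} = (11, 25) ✓
(B=F96, D=A79): 1 row → {A,C} = (13, 23) ✓
(B=F52, D=A53): 1 row → {A,C} = (13, 15) ✓
(B=F96, D=A49): 4 rows → {A,C} = (11, 24), (11, 24), (11, 24), (11, 24) ✓
(B=F21, D=A49): 2 rows → {A,C} takes values {(14, 15), (2, 14)} — violation
(B=F22, D=A28): 1 row → {A,C} = (2, 27) ✓
(B=F22, D=A53): 1 row → {A,C} = (12, 21) ✓
Two rows agree on BD but differ on AC, so BD → AC does not hold.

No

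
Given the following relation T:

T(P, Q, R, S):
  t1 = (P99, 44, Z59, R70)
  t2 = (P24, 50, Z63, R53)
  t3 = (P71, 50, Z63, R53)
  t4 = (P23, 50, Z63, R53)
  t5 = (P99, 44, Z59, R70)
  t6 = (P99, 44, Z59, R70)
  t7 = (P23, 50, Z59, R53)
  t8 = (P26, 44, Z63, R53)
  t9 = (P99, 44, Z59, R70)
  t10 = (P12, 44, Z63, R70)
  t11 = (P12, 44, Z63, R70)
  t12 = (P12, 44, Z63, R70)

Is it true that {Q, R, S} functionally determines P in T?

(Q=44, R=Z59, S=R70): rows 1, 5, 6, 9 → P = P99, P99, P99, P99 ✓
(Q=50, R=Z63, S=R53): rows 2, 3, 4 → P takes values {P24, P71, P23} — violation
(Q=50, R=Z59, S=R53): row 7 → P = P23 ✓
(Q=44, R=Z63, S=R53): row 8 → P = P26 ✓
(Q=44, R=Z63, S=R70): rows 10, 11, 12 → P = P12, P12, P12 ✓
Two rows agree on {Q, R, S} but differ on P, so {Q, R, S} → P does not hold.

No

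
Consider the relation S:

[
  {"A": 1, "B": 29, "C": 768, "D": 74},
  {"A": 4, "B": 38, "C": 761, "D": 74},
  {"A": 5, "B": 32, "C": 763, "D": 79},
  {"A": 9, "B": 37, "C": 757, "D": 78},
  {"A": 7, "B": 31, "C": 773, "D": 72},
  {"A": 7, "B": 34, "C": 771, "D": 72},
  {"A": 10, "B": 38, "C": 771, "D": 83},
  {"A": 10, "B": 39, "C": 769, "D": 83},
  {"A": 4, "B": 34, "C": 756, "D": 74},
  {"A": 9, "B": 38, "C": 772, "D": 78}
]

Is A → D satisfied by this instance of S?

Yes

A=1: 1 row → D = 74 ✓
A=4: 2 rows → D = 74, 74 ✓
A=5: 1 row → D = 79 ✓
A=9: 2 rows → D = 78, 78 ✓
A=7: 2 rows → D = 72, 72 ✓
A=10: 2 rows → D = 83, 83 ✓
Every A value is associated with a single D value, so A → D holds.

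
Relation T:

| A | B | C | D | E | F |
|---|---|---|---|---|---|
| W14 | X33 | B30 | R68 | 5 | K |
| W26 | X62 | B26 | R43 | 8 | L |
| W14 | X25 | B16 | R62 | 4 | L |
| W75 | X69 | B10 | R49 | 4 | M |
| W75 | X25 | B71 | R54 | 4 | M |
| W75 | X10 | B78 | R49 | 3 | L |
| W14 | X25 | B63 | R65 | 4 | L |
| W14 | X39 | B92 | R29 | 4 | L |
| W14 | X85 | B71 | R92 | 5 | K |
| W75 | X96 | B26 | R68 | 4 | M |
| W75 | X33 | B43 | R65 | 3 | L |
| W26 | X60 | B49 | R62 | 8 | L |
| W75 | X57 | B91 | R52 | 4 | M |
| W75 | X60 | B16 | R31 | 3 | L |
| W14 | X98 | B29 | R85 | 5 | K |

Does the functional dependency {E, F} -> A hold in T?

Yes

(E=5, F=K): 3 rows → A = W14, W14, W14 ✓
(E=8, F=L): 2 rows → A = W26, W26 ✓
(E=4, F=L): 3 rows → A = W14, W14, W14 ✓
(E=4, F=M): 4 rows → A = W75, W75, W75, W75 ✓
(E=3, F=L): 3 rows → A = W75, W75, W75 ✓
Every {E, F} value is associated with a single A value, so {E, F} -> A holds.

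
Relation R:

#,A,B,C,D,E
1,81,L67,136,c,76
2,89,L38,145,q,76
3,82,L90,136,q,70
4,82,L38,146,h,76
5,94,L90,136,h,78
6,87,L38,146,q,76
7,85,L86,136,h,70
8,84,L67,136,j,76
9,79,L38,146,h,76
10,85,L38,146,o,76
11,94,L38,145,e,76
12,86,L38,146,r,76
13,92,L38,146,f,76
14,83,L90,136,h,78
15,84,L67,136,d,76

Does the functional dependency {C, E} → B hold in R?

(C=136, E=76): rows 1, 8, 15 → B = L67, L67, L67 ✓
(C=145, E=76): rows 2, 11 → B = L38, L38 ✓
(C=136, E=70): rows 3, 7 → B takes values {L90, L86} — violation
(C=146, E=76): rows 4, 6, 9, 10, 12, 13 → B = L38, L38, L38, L38, L38, L38 ✓
(C=136, E=78): rows 5, 14 → B = L90, L90 ✓
Two rows agree on {C, E} but differ on B, so {C, E} → B does not hold.

No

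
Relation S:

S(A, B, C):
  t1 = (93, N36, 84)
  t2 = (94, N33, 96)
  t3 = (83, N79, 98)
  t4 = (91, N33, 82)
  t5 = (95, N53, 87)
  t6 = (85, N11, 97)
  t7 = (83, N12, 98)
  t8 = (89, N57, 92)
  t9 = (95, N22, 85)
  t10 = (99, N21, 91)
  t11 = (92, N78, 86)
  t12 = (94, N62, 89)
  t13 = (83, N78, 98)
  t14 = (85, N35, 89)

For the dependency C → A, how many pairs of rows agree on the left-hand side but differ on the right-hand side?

C=98: all 3 rows agree on A — 0 pairs.
C=89: violating pairs (12,14) — 1 pair.

1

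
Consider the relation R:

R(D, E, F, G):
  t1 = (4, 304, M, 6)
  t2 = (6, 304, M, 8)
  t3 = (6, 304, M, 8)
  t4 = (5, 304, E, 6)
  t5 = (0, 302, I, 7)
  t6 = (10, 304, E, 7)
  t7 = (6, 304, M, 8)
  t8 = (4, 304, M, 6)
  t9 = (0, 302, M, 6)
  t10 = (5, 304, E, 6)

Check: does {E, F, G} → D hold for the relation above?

(E=304, F=M, G=6): rows 1, 8 → D = 4, 4 ✓
(E=304, F=M, G=8): rows 2, 3, 7 → D = 6, 6, 6 ✓
(E=304, F=E, G=6): rows 4, 10 → D = 5, 5 ✓
(E=302, F=I, G=7): row 5 → D = 0 ✓
(E=304, F=E, G=7): row 6 → D = 10 ✓
(E=302, F=M, G=6): row 9 → D = 0 ✓
Every {E, F, G} value is associated with a single D value, so {E, F, G} → D holds.

Yes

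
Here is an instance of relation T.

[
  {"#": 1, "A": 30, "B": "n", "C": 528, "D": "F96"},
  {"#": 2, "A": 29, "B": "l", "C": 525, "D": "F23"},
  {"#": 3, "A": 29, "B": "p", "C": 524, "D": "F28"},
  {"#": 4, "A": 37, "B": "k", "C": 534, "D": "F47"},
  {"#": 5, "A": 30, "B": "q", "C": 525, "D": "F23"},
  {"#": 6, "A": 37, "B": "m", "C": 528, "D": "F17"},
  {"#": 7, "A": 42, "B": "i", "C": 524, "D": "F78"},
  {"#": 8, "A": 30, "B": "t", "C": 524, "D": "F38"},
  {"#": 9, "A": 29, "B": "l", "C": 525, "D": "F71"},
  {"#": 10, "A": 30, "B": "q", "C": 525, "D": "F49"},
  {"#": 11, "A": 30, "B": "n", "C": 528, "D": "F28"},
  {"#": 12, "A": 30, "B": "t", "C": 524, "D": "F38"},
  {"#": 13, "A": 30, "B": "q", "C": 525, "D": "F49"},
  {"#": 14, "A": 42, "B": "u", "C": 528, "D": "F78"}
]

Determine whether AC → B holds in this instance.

Yes

(A=30, C=528): rows 1, 11 → B = n, n ✓
(A=29, C=525): rows 2, 9 → B = l, l ✓
(A=29, C=524): row 3 → B = p ✓
(A=37, C=534): row 4 → B = k ✓
(A=30, C=525): rows 5, 10, 13 → B = q, q, q ✓
(A=37, C=528): row 6 → B = m ✓
(A=42, C=524): row 7 → B = i ✓
(A=30, C=524): rows 8, 12 → B = t, t ✓
(A=42, C=528): row 14 → B = u ✓
Every AC value is associated with a single B value, so AC → B holds.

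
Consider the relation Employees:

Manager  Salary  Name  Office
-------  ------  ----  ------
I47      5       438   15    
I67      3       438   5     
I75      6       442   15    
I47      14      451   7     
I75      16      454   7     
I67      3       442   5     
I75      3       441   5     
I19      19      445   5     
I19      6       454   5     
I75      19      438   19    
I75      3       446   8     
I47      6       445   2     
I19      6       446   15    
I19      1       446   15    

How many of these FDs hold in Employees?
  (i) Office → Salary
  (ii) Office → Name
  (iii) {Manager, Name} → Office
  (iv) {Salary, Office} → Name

(i) Office → Salary: Office=15: 4 rows → Salary takes values {5, 6, 1} — violation; Office=5: 5 rows → Salary takes values {3, 19, 6} — violation; Office=7: 2 rows → Salary takes values {14, 16} — violation — fails.
(ii) Office → Name: Office=15: 4 rows → Name takes values {438, 442, 446} — violation; Office=5: 5 rows → Name takes values {438, 442, 441, 445, 454} — violation; Office=7: 2 rows → Name takes values {451, 454} — violation — fails.
(iii) {Manager, Name} → Office: every LHS value maps to a single RHS value — holds.
(iv) {Salary, Office} → Name: (Salary=3, Office=5): 3 rows → Name takes values {438, 442, 441} — violation; (Salary=6, Office=15): 2 rows → Name takes values {442, 446} — violation — fails.
1 of the 4 dependencies holds.

1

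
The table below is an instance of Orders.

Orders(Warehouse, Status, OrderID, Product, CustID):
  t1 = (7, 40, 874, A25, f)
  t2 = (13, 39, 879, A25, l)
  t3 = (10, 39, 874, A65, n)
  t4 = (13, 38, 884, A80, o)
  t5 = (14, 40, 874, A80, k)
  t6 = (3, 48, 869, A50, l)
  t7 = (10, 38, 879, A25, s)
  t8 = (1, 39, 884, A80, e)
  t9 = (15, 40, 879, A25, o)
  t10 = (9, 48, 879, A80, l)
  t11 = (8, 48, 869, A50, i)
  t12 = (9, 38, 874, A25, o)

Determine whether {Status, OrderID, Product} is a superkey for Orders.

No

Rows 6 and 11 have the same {Status, OrderID, Product} value (Status=48, OrderID=869, Product=A50) but are distinct tuples, so {Status, OrderID, Product} does not determine every attribute — not a superkey.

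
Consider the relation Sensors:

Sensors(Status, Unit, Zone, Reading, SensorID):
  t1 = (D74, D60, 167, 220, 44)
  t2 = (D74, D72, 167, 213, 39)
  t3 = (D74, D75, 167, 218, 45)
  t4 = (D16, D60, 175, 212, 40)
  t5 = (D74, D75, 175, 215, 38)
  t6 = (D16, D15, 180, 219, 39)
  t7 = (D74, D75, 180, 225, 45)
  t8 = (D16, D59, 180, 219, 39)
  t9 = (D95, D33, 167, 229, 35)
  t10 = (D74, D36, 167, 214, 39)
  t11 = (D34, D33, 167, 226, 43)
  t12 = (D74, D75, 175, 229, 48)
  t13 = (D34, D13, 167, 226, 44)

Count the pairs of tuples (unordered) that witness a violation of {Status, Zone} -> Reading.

7

(Status=D74, Zone=167): violating pairs (1,2), (1,3), (1,10), (2,3), (2,10), (3,10) — 6 pairs.
(Status=D74, Zone=175): violating pairs (5,12) — 1 pair.
(Status=D16, Zone=180): all 2 rows agree on Reading — 0 pairs.
(Status=D34, Zone=167): all 2 rows agree on Reading — 0 pairs.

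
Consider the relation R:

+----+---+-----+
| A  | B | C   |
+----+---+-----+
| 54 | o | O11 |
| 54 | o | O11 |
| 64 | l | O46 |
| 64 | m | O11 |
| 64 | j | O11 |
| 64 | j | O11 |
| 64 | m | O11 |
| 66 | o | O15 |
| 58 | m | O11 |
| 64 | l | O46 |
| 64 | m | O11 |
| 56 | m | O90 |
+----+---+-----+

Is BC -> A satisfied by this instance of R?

No

(B=o, C=O11): 2 rows → A = 54, 54 ✓
(B=l, C=O46): 2 rows → A = 64, 64 ✓
(B=m, C=O11): 4 rows → A takes values {64, 58} — violation
(B=j, C=O11): 2 rows → A = 64, 64 ✓
(B=o, C=O15): 1 row → A = 66 ✓
(B=m, C=O90): 1 row → A = 56 ✓
Two rows agree on BC but differ on A, so BC -> A does not hold.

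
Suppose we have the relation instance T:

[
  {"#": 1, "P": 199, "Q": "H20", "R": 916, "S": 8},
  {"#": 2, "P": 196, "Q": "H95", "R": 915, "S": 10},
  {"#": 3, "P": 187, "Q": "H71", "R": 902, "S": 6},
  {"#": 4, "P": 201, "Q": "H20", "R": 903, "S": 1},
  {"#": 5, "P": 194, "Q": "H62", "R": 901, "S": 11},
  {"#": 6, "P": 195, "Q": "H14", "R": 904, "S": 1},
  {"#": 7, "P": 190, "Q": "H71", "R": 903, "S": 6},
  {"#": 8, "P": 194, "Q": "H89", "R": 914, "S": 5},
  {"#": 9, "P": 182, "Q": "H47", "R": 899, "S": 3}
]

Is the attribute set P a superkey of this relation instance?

Rows 5 and 8 have the same P value P=194 but are distinct tuples, so P does not determine every attribute — not a superkey.

No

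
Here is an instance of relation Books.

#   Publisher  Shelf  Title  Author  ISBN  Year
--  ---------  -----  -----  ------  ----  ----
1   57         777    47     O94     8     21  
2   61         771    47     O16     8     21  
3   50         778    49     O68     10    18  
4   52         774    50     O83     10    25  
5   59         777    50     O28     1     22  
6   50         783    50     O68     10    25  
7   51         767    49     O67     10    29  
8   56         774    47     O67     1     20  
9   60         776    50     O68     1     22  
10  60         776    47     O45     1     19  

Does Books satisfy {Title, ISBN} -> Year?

(Title=47, ISBN=8): rows 1, 2 → Year = 21, 21 ✓
(Title=49, ISBN=10): rows 3, 7 → Year takes values {18, 29} — violation
(Title=50, ISBN=10): rows 4, 6 → Year = 25, 25 ✓
(Title=50, ISBN=1): rows 5, 9 → Year = 22, 22 ✓
(Title=47, ISBN=1): rows 8, 10 → Year takes values {20, 19} — violation
Two rows agree on {Title, ISBN} but differ on Year, so {Title, ISBN} -> Year does not hold.

No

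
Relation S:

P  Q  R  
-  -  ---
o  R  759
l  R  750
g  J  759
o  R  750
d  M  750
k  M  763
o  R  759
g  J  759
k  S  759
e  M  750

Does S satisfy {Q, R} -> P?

No

(Q=R, R=759): 2 rows → P = o, o ✓
(Q=R, R=750): 2 rows → P takes values {l, o} — violation
(Q=J, R=759): 2 rows → P = g, g ✓
(Q=M, R=750): 2 rows → P takes values {d, e} — violation
(Q=M, R=763): 1 row → P = k ✓
(Q=S, R=759): 1 row → P = k ✓
Two rows agree on {Q, R} but differ on P, so {Q, R} -> P does not hold.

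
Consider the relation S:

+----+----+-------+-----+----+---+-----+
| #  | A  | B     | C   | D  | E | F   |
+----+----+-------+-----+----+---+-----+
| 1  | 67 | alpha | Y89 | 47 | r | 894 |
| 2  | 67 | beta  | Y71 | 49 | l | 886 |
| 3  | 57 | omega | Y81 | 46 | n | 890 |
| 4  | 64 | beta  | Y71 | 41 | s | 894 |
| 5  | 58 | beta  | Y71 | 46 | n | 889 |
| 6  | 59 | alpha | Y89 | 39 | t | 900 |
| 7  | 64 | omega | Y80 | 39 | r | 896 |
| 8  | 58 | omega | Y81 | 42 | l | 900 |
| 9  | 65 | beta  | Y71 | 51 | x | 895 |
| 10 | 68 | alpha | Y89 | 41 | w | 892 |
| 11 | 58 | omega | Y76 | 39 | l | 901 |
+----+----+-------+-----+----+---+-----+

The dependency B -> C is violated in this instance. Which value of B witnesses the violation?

B=alpha: rows 1, 6, 10 → C = Y89, Y89, Y89 ✓
B=beta: rows 2, 4, 5, 9 → C = Y71, Y71, Y71, Y71 ✓
B=omega: rows 3, 7, 8, 11 → C takes values {Y81, Y80, Y76} — violation
The only B value with inconsistent C is B=omega.

omega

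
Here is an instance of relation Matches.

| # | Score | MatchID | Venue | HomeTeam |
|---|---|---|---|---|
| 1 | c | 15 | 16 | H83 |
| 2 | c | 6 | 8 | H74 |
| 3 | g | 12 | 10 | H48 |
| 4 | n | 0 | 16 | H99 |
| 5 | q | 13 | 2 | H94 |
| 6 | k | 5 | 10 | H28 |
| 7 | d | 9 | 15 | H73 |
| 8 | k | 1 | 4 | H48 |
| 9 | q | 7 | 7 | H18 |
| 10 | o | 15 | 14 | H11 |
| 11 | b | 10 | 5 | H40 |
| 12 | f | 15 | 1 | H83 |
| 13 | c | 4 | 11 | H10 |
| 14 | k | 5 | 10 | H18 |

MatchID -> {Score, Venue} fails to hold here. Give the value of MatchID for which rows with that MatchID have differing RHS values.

15

MatchID=15: rows 1, 10, 12 → {Score,Venue} takes values {(c, 16), (o, 14), (f, 1)} — violation
MatchID=6: row 2 → {Score,Venue} = (c, 8) ✓
MatchID=12: row 3 → {Score,Venue} = (g, 10) ✓
MatchID=0: row 4 → {Score,Venue} = (n, 16) ✓
MatchID=13: row 5 → {Score,Venue} = (q, 2) ✓
MatchID=5: rows 6, 14 → {Score,Venue} = (k, 10), (k, 10) ✓
MatchID=9: row 7 → {Score,Venue} = (d, 15) ✓
MatchID=1: row 8 → {Score,Venue} = (k, 4) ✓
MatchID=7: row 9 → {Score,Venue} = (q, 7) ✓
MatchID=10: row 11 → {Score,Venue} = (b, 5) ✓
MatchID=4: row 13 → {Score,Venue} = (c, 11) ✓
The only MatchID value with inconsistent RHS is MatchID=15.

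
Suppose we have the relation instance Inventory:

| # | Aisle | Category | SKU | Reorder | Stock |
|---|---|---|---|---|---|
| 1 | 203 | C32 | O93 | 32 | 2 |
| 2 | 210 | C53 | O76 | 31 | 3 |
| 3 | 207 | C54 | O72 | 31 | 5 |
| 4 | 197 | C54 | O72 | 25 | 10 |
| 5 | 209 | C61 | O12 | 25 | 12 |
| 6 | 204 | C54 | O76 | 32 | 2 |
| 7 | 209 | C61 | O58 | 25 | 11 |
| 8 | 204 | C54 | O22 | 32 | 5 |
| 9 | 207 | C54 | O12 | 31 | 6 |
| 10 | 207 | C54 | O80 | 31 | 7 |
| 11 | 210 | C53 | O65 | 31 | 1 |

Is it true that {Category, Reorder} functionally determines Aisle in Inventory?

Yes

(Category=C32, Reorder=32): row 1 → Aisle = 203 ✓
(Category=C53, Reorder=31): rows 2, 11 → Aisle = 210, 210 ✓
(Category=C54, Reorder=31): rows 3, 9, 10 → Aisle = 207, 207, 207 ✓
(Category=C54, Reorder=25): row 4 → Aisle = 197 ✓
(Category=C61, Reorder=25): rows 5, 7 → Aisle = 209, 209 ✓
(Category=C54, Reorder=32): rows 6, 8 → Aisle = 204, 204 ✓
Every {Category, Reorder} value is associated with a single Aisle value, so {Category, Reorder} -> Aisle holds.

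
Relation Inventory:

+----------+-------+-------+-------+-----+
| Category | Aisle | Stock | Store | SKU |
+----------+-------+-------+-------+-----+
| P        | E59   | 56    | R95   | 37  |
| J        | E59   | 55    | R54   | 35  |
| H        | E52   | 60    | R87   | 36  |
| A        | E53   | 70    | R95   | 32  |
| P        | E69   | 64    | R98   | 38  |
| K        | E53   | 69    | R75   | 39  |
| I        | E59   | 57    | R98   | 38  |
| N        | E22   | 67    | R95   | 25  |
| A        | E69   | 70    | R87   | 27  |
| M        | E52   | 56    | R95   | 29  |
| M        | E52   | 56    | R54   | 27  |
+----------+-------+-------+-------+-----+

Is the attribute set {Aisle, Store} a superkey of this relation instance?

All 11 rows have distinct {Aisle, Store} values, so {Aisle, Store} → (all attributes) holds and {Aisle, Store} is a superkey.

Yes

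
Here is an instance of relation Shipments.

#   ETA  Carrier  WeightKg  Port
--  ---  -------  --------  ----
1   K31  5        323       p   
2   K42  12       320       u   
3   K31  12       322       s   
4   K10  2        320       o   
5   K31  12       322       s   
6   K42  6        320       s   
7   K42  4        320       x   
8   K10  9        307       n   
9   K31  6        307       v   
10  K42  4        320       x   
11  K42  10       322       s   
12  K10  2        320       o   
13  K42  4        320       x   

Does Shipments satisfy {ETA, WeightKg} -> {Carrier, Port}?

(ETA=K31, WeightKg=323): row 1 → {Carrier,Port} = (5, p) ✓
(ETA=K42, WeightKg=320): rows 2, 6, 7, 10, 13 → {Carrier,Port} takes values {(12, u), (6, s), (4, x)} — violation
(ETA=K31, WeightKg=322): rows 3, 5 → {Carrier,Port} = (12, s), (12, s) ✓
(ETA=K10, WeightKg=320): rows 4, 12 → {Carrier,Port} = (2, o), (2, o) ✓
(ETA=K10, WeightKg=307): row 8 → {Carrier,Port} = (9, n) ✓
(ETA=K31, WeightKg=307): row 9 → {Carrier,Port} = (6, v) ✓
(ETA=K42, WeightKg=322): row 11 → {Carrier,Port} = (10, s) ✓
Two rows agree on {ETA, WeightKg} but differ on {Carrier, Port}, so {ETA, WeightKg} -> {Carrier, Port} does not hold.

No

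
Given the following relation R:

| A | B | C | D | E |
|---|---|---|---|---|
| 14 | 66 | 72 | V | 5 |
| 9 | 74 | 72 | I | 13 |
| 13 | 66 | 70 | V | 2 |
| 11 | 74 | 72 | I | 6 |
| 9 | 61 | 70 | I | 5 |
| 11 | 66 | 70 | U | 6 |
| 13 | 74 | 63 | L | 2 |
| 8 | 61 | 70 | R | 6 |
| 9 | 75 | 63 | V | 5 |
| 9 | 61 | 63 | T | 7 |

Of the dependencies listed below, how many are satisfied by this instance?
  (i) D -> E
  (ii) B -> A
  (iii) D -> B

(i) D -> E: D=V: 3 rows → E takes values {5, 2} — violation; D=I: 3 rows → E takes values {13, 6, 5} — violation — fails.
(ii) B -> A: B=66: 3 rows → A takes values {14, 13, 11} — violation; B=74: 3 rows → A takes values {9, 11, 13} — violation; B=61: 3 rows → A takes values {9, 8} — violation — fails.
(iii) D -> B: D=V: 3 rows → B takes values {66, 75} — violation; D=I: 3 rows → B takes values {74, 61} — violation — fails.
None of the 3 dependencies hold.

0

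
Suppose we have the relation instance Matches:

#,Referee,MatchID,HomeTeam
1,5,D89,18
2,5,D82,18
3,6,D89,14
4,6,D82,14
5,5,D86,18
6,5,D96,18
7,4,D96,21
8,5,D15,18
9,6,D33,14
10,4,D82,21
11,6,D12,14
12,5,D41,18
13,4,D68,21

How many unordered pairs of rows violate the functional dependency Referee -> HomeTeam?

0

Referee=5: all 6 rows agree on HomeTeam — 0 pairs.
Referee=6: all 4 rows agree on HomeTeam — 0 pairs.
Referee=4: all 3 rows agree on HomeTeam — 0 pairs.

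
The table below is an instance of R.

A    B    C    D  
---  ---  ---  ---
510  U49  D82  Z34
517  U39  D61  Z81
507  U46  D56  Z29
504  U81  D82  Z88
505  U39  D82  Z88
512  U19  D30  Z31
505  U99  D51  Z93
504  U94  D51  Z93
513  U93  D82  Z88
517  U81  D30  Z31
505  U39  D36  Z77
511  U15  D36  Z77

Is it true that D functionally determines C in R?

Yes

D=Z34: 1 row → C = D82 ✓
D=Z81: 1 row → C = D61 ✓
D=Z29: 1 row → C = D56 ✓
D=Z88: 3 rows → C = D82, D82, D82 ✓
D=Z31: 2 rows → C = D30, D30 ✓
D=Z93: 2 rows → C = D51, D51 ✓
D=Z77: 2 rows → C = D36, D36 ✓
Every D value is associated with a single C value, so D -> C holds.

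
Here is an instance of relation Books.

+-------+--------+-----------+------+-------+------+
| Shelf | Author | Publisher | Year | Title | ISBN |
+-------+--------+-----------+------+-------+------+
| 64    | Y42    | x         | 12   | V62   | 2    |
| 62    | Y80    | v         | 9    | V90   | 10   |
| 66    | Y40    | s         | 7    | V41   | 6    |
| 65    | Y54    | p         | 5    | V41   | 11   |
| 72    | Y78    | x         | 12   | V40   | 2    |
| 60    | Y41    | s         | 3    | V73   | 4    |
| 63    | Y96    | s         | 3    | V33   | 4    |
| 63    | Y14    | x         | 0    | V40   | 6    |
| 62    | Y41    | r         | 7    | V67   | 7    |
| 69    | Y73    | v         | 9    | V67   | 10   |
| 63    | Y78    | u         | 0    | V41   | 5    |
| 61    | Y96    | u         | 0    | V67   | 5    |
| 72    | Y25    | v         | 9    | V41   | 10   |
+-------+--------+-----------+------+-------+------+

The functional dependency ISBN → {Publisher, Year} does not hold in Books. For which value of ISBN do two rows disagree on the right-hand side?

ISBN=2: 2 rows → {Publisher,Year} = (x, 12), (x, 12) ✓
ISBN=10: 3 rows → {Publisher,Year} = (v, 9), (v, 9), (v, 9) ✓
ISBN=6: 2 rows → {Publisher,Year} takes values {(s, 7), (x, 0)} — violation
ISBN=11: 1 row → {Publisher,Year} = (p, 5) ✓
ISBN=4: 2 rows → {Publisher,Year} = (s, 3), (s, 3) ✓
ISBN=7: 1 row → {Publisher,Year} = (r, 7) ✓
ISBN=5: 2 rows → {Publisher,Year} = (u, 0), (u, 0) ✓
The only ISBN value with inconsistent RHS is ISBN=6.

6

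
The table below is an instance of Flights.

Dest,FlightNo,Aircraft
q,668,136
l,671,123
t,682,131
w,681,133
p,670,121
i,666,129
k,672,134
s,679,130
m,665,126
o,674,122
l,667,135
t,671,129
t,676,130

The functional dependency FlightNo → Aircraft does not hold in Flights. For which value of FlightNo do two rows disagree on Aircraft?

671

FlightNo=668: 1 row → Aircraft = 136 ✓
FlightNo=671: 2 rows → Aircraft takes values {123, 129} — violation
FlightNo=682: 1 row → Aircraft = 131 ✓
FlightNo=681: 1 row → Aircraft = 133 ✓
FlightNo=670: 1 row → Aircraft = 121 ✓
FlightNo=666: 1 row → Aircraft = 129 ✓
FlightNo=672: 1 row → Aircraft = 134 ✓
FlightNo=679: 1 row → Aircraft = 130 ✓
FlightNo=665: 1 row → Aircraft = 126 ✓
FlightNo=674: 1 row → Aircraft = 122 ✓
FlightNo=667: 1 row → Aircraft = 135 ✓
FlightNo=676: 1 row → Aircraft = 130 ✓
The only FlightNo value with inconsistent Aircraft is FlightNo=671.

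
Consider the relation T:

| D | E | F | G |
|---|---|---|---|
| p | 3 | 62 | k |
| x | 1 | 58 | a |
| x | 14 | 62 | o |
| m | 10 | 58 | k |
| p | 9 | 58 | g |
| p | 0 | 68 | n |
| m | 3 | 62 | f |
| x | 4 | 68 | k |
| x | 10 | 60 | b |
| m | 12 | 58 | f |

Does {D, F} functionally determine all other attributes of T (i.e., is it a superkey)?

No

Two distinct rows share (D=m, F=58), so {D, F} does not determine every attribute — not a superkey.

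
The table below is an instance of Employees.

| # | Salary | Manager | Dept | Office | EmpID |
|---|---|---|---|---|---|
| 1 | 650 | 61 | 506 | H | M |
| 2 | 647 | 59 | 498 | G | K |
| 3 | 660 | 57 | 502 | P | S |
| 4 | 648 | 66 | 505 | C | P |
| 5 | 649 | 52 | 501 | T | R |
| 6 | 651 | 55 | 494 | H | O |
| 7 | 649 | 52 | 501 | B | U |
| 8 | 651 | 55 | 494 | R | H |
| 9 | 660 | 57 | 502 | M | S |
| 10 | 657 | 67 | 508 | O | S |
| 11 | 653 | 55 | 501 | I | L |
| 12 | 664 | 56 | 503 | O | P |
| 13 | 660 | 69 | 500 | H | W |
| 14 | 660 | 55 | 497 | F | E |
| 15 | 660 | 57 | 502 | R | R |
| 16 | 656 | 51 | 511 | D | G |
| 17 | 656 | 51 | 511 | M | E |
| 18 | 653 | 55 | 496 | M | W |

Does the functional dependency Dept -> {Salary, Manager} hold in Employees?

Dept=506: row 1 → {Salary,Manager} = (650, 61) ✓
Dept=498: row 2 → {Salary,Manager} = (647, 59) ✓
Dept=502: rows 3, 9, 15 → {Salary,Manager} = (660, 57), (660, 57), (660, 57) ✓
Dept=505: row 4 → {Salary,Manager} = (648, 66) ✓
Dept=501: rows 5, 7, 11 → {Salary,Manager} takes values {(649, 52), (653, 55)} — violation
Dept=494: rows 6, 8 → {Salary,Manager} = (651, 55), (651, 55) ✓
Dept=508: row 10 → {Salary,Manager} = (657, 67) ✓
Dept=503: row 12 → {Salary,Manager} = (664, 56) ✓
Dept=500: row 13 → {Salary,Manager} = (660, 69) ✓
Dept=497: row 14 → {Salary,Manager} = (660, 55) ✓
Dept=511: rows 16, 17 → {Salary,Manager} = (656, 51), (656, 51) ✓
Dept=496: row 18 → {Salary,Manager} = (653, 55) ✓
Two rows agree on Dept but differ on {Salary, Manager}, so Dept -> {Salary, Manager} does not hold.

No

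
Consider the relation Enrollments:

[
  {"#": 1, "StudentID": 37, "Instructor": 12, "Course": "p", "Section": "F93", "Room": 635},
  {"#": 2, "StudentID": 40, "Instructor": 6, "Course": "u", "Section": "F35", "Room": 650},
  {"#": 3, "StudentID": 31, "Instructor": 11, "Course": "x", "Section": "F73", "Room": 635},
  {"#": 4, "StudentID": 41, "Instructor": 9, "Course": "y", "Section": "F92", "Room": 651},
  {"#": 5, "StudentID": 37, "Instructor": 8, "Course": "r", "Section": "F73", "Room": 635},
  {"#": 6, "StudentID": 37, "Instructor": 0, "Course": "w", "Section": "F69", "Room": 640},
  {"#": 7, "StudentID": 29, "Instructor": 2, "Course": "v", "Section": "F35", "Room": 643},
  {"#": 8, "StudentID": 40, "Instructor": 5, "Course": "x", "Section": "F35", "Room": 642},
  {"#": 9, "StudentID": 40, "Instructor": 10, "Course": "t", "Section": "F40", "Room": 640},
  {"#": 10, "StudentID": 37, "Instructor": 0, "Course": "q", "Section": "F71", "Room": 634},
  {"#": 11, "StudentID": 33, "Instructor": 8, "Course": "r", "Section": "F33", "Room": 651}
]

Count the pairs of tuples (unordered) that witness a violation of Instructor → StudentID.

1

Instructor=8: violating pairs (5,11) — 1 pair.
Instructor=0: all 2 rows agree on StudentID — 0 pairs.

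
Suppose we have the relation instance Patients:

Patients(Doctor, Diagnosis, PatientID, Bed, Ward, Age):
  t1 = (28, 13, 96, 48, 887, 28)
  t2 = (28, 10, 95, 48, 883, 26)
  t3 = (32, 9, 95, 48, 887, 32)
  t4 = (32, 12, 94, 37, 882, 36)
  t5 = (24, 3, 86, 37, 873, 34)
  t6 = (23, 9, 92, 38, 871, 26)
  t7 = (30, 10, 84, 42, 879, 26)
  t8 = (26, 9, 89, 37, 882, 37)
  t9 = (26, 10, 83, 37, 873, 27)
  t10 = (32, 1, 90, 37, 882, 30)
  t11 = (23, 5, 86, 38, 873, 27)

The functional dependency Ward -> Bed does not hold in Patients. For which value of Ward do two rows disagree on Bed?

Ward=887: rows 1, 3 → Bed = 48, 48 ✓
Ward=883: row 2 → Bed = 48 ✓
Ward=882: rows 4, 8, 10 → Bed = 37, 37, 37 ✓
Ward=873: rows 5, 9, 11 → Bed takes values {37, 38} — violation
Ward=871: row 6 → Bed = 38 ✓
Ward=879: row 7 → Bed = 42 ✓
The only Ward value with inconsistent Bed is Ward=873.

873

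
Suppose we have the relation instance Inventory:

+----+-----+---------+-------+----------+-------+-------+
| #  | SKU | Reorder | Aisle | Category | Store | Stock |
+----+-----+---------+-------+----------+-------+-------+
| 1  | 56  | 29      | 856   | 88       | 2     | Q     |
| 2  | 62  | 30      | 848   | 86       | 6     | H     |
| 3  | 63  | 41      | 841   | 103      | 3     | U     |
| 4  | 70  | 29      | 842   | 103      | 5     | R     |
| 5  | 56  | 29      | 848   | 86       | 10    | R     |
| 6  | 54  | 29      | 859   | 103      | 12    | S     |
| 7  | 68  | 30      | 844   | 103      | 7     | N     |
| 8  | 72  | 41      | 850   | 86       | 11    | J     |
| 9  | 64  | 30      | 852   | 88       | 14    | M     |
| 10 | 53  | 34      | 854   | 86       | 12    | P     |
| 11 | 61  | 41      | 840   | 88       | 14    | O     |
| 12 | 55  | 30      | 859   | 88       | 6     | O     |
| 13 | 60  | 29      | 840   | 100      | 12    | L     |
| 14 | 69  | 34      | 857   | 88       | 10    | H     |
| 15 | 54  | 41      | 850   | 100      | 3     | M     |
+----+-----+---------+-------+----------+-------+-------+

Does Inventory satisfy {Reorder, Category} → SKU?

(Reorder=29, Category=88): row 1 → SKU = 56 ✓
(Reorder=30, Category=86): row 2 → SKU = 62 ✓
(Reorder=41, Category=103): row 3 → SKU = 63 ✓
(Reorder=29, Category=103): rows 4, 6 → SKU takes values {70, 54} — violation
(Reorder=29, Category=86): row 5 → SKU = 56 ✓
(Reorder=30, Category=103): row 7 → SKU = 68 ✓
(Reorder=41, Category=86): row 8 → SKU = 72 ✓
(Reorder=30, Category=88): rows 9, 12 → SKU takes values {64, 55} — violation
(Reorder=34, Category=86): row 10 → SKU = 53 ✓
(Reorder=41, Category=88): row 11 → SKU = 61 ✓
(Reorder=29, Category=100): row 13 → SKU = 60 ✓
(Reorder=34, Category=88): row 14 → SKU = 69 ✓
(Reorder=41, Category=100): row 15 → SKU = 54 ✓
Two rows agree on {Reorder, Category} but differ on SKU, so {Reorder, Category} → SKU does not hold.

No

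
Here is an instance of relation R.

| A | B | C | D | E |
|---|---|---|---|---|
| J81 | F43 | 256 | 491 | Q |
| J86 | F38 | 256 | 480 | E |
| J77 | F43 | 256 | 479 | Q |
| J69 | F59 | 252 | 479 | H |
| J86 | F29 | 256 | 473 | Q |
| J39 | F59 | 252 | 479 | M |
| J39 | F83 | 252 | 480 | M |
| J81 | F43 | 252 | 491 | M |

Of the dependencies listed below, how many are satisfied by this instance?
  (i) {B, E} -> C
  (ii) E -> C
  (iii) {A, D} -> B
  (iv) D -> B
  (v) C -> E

3

(i) {B, E} -> C: every LHS value maps to a single RHS value — holds.
(ii) E -> C: every LHS value maps to a single RHS value — holds.
(iii) {A, D} -> B: every LHS value maps to a single RHS value — holds.
(iv) D -> B: D=480: 2 rows → B takes values {F38, F83} — violation; D=479: 3 rows → B takes values {F43, F59} — violation — fails.
(v) C -> E: C=256: 4 rows → E takes values {Q, E} — violation; C=252: 4 rows → E takes values {H, M} — violation — fails.
3 of the 5 dependencies hold.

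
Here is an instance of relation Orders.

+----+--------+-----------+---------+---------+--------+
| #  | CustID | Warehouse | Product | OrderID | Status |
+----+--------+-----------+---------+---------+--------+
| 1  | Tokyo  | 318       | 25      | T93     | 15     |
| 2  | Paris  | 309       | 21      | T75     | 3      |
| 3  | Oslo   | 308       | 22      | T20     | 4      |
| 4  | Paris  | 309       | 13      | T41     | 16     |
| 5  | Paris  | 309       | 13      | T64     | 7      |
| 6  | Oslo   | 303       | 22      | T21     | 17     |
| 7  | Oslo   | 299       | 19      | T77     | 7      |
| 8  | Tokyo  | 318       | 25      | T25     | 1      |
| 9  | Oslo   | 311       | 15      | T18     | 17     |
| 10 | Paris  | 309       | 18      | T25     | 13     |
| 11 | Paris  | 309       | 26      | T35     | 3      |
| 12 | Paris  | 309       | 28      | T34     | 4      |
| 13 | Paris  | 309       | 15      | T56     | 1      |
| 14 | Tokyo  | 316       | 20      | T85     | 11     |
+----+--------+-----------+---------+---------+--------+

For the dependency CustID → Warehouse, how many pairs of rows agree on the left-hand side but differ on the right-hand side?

8

CustID=Tokyo: violating pairs (1,14), (8,14) — 2 pairs.
CustID=Paris: all 7 rows agree on Warehouse — 0 pairs.
CustID=Oslo: violating pairs (3,6), (3,7), (3,9), (6,7), (6,9), (7,9) — 6 pairs.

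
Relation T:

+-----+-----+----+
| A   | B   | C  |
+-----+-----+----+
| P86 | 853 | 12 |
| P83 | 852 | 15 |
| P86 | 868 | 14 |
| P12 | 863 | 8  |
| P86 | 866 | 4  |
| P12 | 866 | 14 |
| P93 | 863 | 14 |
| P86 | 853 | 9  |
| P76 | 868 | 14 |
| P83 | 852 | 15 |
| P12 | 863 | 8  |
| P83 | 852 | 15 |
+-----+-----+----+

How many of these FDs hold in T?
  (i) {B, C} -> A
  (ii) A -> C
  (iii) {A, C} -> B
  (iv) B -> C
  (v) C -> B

(i) {B, C} -> A: (B=868, C=14): 2 rows → A takes values {P86, P76} — violation — fails.
(ii) A -> C: A=P86: 4 rows → C takes values {12, 14, 4, 9} — violation; A=P12: 3 rows → C takes values {8, 14} — violation — fails.
(iii) {A, C} -> B: every LHS value maps to a single RHS value — holds.
(iv) B -> C: B=853: 2 rows → C takes values {12, 9} — violation; B=863: 3 rows → C takes values {8, 14} — violation; B=866: 2 rows → C takes values {4, 14} — violation — fails.
(v) C -> B: C=14: 4 rows → B takes values {868, 866, 863} — violation — fails.
1 of the 5 dependencies holds.

1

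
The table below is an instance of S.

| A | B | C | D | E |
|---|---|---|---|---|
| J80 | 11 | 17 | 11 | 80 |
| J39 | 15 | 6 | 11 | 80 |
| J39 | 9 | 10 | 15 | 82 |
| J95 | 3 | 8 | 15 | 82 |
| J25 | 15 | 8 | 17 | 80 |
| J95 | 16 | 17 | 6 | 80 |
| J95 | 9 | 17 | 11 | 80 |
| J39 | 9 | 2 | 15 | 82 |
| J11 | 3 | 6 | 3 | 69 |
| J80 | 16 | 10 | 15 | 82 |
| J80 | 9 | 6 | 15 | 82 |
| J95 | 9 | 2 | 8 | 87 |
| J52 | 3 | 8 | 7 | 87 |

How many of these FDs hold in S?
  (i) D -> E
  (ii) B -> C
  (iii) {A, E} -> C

1

(i) D -> E: every LHS value maps to a single RHS value — holds.
(ii) B -> C: B=15: 2 rows → C takes values {6, 8} — violation; B=9: 5 rows → C takes values {10, 17, 2, 6} — violation; B=3: 3 rows → C takes values {8, 6} — violation; B=16: 2 rows → C takes values {17, 10} — violation — fails.
(iii) {A, E} -> C: (A=J39, E=82): 2 rows → C takes values {10, 2} — violation; (A=J80, E=82): 2 rows → C takes values {10, 6} — violation — fails.
1 of the 3 dependencies holds.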